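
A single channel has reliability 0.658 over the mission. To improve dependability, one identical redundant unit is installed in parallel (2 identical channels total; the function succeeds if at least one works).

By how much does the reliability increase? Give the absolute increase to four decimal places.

R_before = 0.658
R_after = 1 − (1 − 0.658)^2 = 0.8830
ΔR = 0.8830 − 0.658 = 0.2250

0.2250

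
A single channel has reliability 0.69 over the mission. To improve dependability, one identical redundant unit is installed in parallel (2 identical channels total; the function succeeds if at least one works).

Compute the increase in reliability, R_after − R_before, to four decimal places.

R_before = 0.69
R_after = 1 − (1 − 0.69)^2 = 0.9039
ΔR = 0.9039 − 0.69 = 0.2139

0.2139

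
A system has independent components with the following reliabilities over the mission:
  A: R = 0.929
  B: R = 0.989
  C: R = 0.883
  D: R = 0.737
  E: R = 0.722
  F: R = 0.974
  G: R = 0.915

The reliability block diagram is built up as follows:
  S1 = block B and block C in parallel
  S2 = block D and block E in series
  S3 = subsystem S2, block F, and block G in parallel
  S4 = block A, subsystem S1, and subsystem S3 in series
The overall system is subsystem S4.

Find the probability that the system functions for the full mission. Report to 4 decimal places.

Parallel (B and C): 1 − (1 − 0.989000)(1 − 0.883000) = 0.998713
Series (D and E): 0.737000 × 0.722000 = 0.532114
Parallel ([0.532114], F, and G): 1 − (1 − 0.532114)(1 − 0.974000)(1 − 0.915000) = 0.998966
Series (A, [0.998713], and [0.998966]): 0.929000 × 0.998713 × 0.998966 = 0.9268

0.9268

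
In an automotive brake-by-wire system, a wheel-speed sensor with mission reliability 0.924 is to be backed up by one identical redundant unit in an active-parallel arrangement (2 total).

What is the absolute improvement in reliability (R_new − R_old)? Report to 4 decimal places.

R_before = 0.924
R_after = 1 − (1 − 0.924)^2 = 0.9942
ΔR = 0.9942 − 0.924 = 0.0702

0.0702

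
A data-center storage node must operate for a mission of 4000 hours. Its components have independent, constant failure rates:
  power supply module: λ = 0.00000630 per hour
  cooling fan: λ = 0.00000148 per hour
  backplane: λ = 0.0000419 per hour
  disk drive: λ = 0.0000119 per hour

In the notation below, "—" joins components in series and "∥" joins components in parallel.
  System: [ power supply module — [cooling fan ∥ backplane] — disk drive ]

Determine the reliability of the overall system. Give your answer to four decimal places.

R(power supply module) = exp(−0.00000630 × 4000) = 0.975115
R(cooling fan) = exp(−0.00000148 × 4000) = 0.994097
R(backplane) = exp(−0.0000419 × 4000) = 0.845692
R(disk drive) = exp(−0.0000119 × 4000) = 0.953515
Parallel (cooling fan and backplane): 1 − (1 − 0.994097)(1 − 0.845692) = 0.999089
Series (power supply module, [0.999089], and disk drive): 0.975115 × 0.999089 × 0.953515 = 0.9289

0.9289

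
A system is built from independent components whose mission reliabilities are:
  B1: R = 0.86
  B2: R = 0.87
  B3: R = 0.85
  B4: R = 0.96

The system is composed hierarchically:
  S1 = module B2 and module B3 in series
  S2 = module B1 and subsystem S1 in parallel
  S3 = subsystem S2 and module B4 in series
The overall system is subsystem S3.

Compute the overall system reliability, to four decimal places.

Series (B2 and B3): 0.870000 × 0.850000 = 0.739500
Parallel (B1 and [0.739500]): 1 − (1 − 0.860000)(1 − 0.739500) = 0.963530
Series ([0.963530] and B4): 0.963530 × 0.960000 = 0.9250

0.9250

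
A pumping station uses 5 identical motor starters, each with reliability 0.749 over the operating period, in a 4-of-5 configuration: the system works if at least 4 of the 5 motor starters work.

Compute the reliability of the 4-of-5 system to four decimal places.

R = Σ_{i=4}^{5} C(5,i) p^i (1−p)^{5−i} with p = 0.749
C(5,4)·0.749^4·0.251^1 = 0.394976
C(5,5)·0.749^5·0.251^0 = 0.235727
Sum = 0.6307

0.6307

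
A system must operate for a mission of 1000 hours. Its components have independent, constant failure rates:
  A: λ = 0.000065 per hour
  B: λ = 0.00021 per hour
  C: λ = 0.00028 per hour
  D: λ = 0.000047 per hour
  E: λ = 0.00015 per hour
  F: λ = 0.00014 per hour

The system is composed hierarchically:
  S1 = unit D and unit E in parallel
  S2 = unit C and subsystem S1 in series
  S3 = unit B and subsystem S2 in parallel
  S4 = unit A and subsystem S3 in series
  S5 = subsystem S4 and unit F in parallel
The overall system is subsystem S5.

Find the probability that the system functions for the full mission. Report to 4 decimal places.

R(A) = exp(−0.000065 × 1000) = 0.937067
R(B) = exp(−0.00021 × 1000) = 0.810584
R(C) = exp(−0.00028 × 1000) = 0.755784
R(D) = exp(−0.000047 × 1000) = 0.954087
R(E) = exp(−0.00015 × 1000) = 0.860708
R(F) = exp(−0.00014 × 1000) = 0.869358
Parallel (D and E): 1 − (1 − 0.954087)(1 − 0.860708) = 0.993605
Series (C and [0.993605]): 0.755784 × 0.993605 = 0.750951
Parallel (B and [0.750951]): 1 − (1 − 0.810584)(1 − 0.750951) = 0.952826
Series (A and [0.952826]): 0.937067 × 0.952826 = 0.892862
Parallel ([0.892862] and F): 1 − (1 − 0.892862)(1 − 0.869358) = 0.9860

0.9860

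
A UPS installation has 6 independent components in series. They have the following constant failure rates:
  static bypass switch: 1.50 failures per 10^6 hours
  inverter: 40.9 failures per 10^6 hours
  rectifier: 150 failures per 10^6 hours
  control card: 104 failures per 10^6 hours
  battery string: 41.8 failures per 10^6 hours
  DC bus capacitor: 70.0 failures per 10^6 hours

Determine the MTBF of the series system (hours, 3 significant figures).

2450

Series of exponential components: λ_sys = Σ λ_i
λ_sys = 0.00000150 + 0.0000409 + 0.000150 + 0.000104 + 0.0000418 + 0.0000700 = 4.0820e-04 /h
MTBF = 1 / λ_sys = 2450 h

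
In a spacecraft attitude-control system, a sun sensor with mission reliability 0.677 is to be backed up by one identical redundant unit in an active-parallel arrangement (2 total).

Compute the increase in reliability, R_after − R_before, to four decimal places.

0.2187

R_before = 0.677
R_after = 1 − (1 − 0.677)^2 = 0.8957
ΔR = 0.8957 − 0.677 = 0.2187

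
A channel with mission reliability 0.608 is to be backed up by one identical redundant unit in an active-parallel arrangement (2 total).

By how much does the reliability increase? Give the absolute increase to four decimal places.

0.2383

R_before = 0.608
R_after = 1 − (1 − 0.608)^2 = 0.8463
ΔR = 0.8463 − 0.608 = 0.2383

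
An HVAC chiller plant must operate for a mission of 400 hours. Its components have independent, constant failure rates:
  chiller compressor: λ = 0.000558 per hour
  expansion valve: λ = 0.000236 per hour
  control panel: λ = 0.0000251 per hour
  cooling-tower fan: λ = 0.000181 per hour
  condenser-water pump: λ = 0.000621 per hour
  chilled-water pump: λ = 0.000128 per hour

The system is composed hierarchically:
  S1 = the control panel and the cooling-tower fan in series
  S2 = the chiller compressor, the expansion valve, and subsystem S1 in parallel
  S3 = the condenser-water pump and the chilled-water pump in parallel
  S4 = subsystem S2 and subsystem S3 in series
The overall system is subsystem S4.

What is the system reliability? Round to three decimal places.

R(chiller compressor) = exp(−0.000558 × 400) = 0.79995
R(expansion valve) = exp(−0.000236 × 400) = 0.90992
R(control panel) = exp(−0.0000251 × 400) = 0.99001
R(cooling-tower fan) = exp(−0.000181 × 400) = 0.93016
R(condenser-water pump) = exp(−0.000621 × 400) = 0.78005
R(chilled-water pump) = exp(−0.000128 × 400) = 0.95009
Series (control panel and cooling-tower fan): 0.99001 × 0.93016 = 0.92087
Parallel (chiller compressor, expansion valve, and [0.92087]): 1 − (1 − 0.79995)(1 − 0.90992)(1 − 0.92087) = 0.99857
Parallel (condenser-water pump and chilled-water pump): 1 − (1 − 0.78005)(1 − 0.95009) = 0.98902
Series ([0.99857] and [0.98902]): 0.99857 × 0.98902 = 0.988

0.988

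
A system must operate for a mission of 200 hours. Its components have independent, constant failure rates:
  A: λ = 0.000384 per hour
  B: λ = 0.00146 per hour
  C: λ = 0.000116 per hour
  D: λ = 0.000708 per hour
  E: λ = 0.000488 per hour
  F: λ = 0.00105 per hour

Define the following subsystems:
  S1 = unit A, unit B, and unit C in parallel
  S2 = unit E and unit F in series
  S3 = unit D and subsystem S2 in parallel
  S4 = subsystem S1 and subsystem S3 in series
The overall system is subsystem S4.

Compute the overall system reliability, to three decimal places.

0.965

R(A) = exp(−0.000384 × 200) = 0.92608
R(B) = exp(−0.00146 × 200) = 0.74677
R(C) = exp(−0.000116 × 200) = 0.97707
R(D) = exp(−0.000708 × 200) = 0.86797
R(E) = exp(−0.000488 × 200) = 0.90701
R(F) = exp(−0.00105 × 200) = 0.81058
Parallel (A, B, and C): 1 − (1 − 0.92608)(1 − 0.74677)(1 − 0.97707) = 0.99957
Series (E and F): 0.90701 × 0.81058 = 0.73520
Parallel (D and [0.73520]): 1 − (1 − 0.86797)(1 − 0.73520) = 0.96504
Series ([0.99957] and [0.96504]): 0.99957 × 0.96504 = 0.965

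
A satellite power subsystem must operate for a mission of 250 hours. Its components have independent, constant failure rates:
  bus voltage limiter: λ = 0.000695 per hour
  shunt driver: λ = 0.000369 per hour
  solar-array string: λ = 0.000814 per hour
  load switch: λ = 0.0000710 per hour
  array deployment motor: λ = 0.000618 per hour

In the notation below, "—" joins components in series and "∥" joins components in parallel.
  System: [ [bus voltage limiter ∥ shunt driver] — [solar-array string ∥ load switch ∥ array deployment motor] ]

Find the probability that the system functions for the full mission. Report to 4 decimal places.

0.9855

R(bus voltage limiter) = exp(−0.000695 × 250) = 0.840507
R(shunt driver) = exp(−0.000369 × 250) = 0.911877
R(solar-array string) = exp(−0.000814 × 250) = 0.815870
R(load switch) = exp(−0.0000710 × 250) = 0.982407
R(array deployment motor) = exp(−0.000618 × 250) = 0.856843
Parallel (bus voltage limiter and shunt driver): 1 − (1 − 0.840507)(1 − 0.911877) = 0.985945
Parallel (solar-array string, load switch, and array deployment motor): 1 − (1 − 0.815870)(1 − 0.982407)(1 − 0.856843) = 0.999536
Series ([0.985945] and [0.999536]): 0.985945 × 0.999536 = 0.9855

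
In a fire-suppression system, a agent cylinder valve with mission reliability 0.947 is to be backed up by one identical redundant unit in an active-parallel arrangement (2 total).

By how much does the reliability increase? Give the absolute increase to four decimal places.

R_before = 0.947
R_after = 1 − (1 − 0.947)^2 = 0.9972
ΔR = 0.9972 − 0.947 = 0.0502

0.0502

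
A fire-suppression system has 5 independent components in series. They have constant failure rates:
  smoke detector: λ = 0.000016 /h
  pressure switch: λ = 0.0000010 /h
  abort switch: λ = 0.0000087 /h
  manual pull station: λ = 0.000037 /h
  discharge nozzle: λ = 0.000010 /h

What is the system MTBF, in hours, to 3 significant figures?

Series of exponential components: λ_sys = Σ λ_i
λ_sys = 0.000016 + 0.0000010 + 0.0000087 + 0.000037 + 0.000010 = 7.2700e-05 /h
MTBF = 1 / λ_sys = 13800 h

13800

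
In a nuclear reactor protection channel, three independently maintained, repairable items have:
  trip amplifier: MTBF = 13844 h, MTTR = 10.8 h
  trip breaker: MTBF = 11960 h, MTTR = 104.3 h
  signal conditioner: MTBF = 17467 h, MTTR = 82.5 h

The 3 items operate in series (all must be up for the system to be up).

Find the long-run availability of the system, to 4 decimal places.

A(trip amplifier) = MTBF/(MTBF+MTTR) = 13844/(13844+10.8) = 0.999220
A(trip breaker) = MTBF/(MTBF+MTTR) = 11960/(11960+104.3) = 0.991355
A(signal conditioner) = MTBF/(MTBF+MTTR) = 17467/(17467+82.5) = 0.995299
Series availability: 0.999220 × 0.991355 × 0.995299 = 0.9859

0.9859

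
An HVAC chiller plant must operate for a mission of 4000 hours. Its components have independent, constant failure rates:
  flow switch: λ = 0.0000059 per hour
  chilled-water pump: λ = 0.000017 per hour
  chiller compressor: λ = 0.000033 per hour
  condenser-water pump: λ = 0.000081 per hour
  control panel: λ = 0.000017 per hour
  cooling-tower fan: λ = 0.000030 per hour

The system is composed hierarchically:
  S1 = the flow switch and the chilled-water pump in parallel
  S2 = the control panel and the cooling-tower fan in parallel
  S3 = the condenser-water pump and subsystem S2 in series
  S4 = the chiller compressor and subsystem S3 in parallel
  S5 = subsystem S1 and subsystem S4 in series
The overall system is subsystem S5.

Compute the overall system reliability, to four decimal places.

R(flow switch) = exp(−0.0000059 × 4000) = 0.976676
R(chilled-water pump) = exp(−0.000017 × 4000) = 0.934260
R(chiller compressor) = exp(−0.000033 × 4000) = 0.876341
R(condenser-water pump) = exp(−0.000081 × 4000) = 0.723250
R(control panel) = exp(−0.000017 × 4000) = 0.934260
R(cooling-tower fan) = exp(−0.000030 × 4000) = 0.886920
Parallel (flow switch and chilled-water pump): 1 − (1 − 0.976676)(1 − 0.934260) = 0.998467
Parallel (control panel and cooling-tower fan): 1 − (1 − 0.934260)(1 − 0.886920) = 0.992566
Series (condenser-water pump and [0.992566]): 0.723250 × 0.992566 = 0.717873
Parallel (chiller compressor and [0.717873]): 1 − (1 − 0.876341)(1 − 0.717873) = 0.965112
Series ([0.998467] and [0.965112]): 0.998467 × 0.965112 = 0.9636

0.9636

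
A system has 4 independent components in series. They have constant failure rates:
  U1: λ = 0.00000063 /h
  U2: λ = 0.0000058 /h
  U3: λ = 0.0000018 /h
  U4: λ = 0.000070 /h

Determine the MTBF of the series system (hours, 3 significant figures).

Series of exponential components: λ_sys = Σ λ_i
λ_sys = 0.00000063 + 0.0000058 + 0.0000018 + 0.000070 = 7.8230e-05 /h
MTBF = 1 / λ_sys = 12800 h

12800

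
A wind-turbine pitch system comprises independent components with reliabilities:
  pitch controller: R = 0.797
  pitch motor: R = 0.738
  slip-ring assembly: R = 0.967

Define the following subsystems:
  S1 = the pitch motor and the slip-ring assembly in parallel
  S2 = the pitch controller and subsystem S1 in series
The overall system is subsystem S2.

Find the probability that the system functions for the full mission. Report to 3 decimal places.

Parallel (pitch motor and slip-ring assembly): 1 − (1 − 0.73800)(1 − 0.96700) = 0.99135
Series (pitch controller and [0.99135]): 0.79700 × 0.99135 = 0.790

0.790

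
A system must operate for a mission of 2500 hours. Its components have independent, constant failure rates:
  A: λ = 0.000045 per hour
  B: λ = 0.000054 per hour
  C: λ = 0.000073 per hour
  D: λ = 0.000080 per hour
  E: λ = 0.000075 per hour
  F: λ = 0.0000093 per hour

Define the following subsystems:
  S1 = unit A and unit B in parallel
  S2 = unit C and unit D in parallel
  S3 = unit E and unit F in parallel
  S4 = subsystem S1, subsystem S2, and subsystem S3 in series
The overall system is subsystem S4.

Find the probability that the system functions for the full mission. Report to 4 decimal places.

R(A) = exp(−0.000045 × 2500) = 0.893597
R(B) = exp(−0.000054 × 2500) = 0.873716
R(C) = exp(−0.000073 × 2500) = 0.833185
R(D) = exp(−0.000080 × 2500) = 0.818731
R(E) = exp(−0.000075 × 2500) = 0.829029
R(F) = exp(−0.0000093 × 2500) = 0.977018
Parallel (A and B): 1 − (1 − 0.893597)(1 − 0.873716) = 0.986563
Parallel (C and D): 1 − (1 − 0.833185)(1 − 0.818731) = 0.969762
Parallel (E and F): 1 − (1 − 0.829029)(1 − 0.977018) = 0.996071
Series ([0.986563], [0.969762], and [0.996071]): 0.986563 × 0.969762 × 0.996071 = 0.9530

0.9530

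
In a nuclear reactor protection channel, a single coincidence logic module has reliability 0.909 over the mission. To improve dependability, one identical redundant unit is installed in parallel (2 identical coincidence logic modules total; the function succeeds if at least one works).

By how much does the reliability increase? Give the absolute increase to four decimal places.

R_before = 0.909
R_after = 1 − (1 − 0.909)^2 = 0.9917
ΔR = 0.9917 − 0.909 = 0.0827

0.0827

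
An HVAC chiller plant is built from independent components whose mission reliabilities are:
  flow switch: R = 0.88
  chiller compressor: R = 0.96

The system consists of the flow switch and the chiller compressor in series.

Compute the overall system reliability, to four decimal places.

0.8448

Series (flow switch and chiller compressor): 0.880000 × 0.960000 = 0.8448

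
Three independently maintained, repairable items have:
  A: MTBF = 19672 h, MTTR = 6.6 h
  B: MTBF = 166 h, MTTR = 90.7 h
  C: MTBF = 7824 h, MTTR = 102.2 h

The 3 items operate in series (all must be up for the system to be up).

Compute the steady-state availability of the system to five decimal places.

A(A) = MTBF/(MTBF+MTTR) = 19672/(19672+6.6) = 0.999665
A(B) = MTBF/(MTBF+MTTR) = 166/(166+90.7) = 0.646669
A(C) = MTBF/(MTBF+MTTR) = 7824/(7824+102.2) = 0.987106
Series availability: 0.999665 × 0.646669 × 0.987106 = 0.63812

0.63812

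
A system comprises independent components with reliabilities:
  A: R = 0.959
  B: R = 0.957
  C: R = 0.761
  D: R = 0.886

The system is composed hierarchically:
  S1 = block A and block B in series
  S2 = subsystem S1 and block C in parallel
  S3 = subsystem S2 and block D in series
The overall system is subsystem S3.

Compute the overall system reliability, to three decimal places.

0.869

Series (A and B): 0.95900 × 0.95700 = 0.91776
Parallel ([0.91776] and C): 1 − (1 − 0.91776)(1 − 0.76100) = 0.98034
Series ([0.98034] and D): 0.98034 × 0.88600 = 0.869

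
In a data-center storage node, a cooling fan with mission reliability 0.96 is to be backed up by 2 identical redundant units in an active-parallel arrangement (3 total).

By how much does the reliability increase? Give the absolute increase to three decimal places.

0.040

R_before = 0.96
R_after = 1 − (1 − 0.96)^3 = 1.000
ΔR = 1.000 − 0.96 = 0.040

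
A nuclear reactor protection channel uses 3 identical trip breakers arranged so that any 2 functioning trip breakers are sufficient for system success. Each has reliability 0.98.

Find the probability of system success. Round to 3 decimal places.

0.999

R = Σ_{i=2}^{3} C(3,i) p^i (1−p)^{3−i} with p = 0.98
C(3,2)·0.98^2·0.02^1 = 0.05762
C(3,3)·0.98^3·0.02^0 = 0.94119
Sum = 0.999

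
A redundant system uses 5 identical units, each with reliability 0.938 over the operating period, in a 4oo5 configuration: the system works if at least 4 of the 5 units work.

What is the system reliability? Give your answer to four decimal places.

R = Σ_{i=4}^{5} C(5,i) p^i (1−p)^{5−i} with p = 0.938
C(5,4)·0.938^4·0.062^1 = 0.239979
C(5,5)·0.938^5·0.062^0 = 0.726130
Sum = 0.9661

0.9661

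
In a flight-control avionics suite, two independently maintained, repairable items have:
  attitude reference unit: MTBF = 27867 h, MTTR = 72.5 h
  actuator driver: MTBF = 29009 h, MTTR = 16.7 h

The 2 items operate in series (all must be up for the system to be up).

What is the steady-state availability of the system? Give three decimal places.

A(attitude reference unit) = MTBF/(MTBF+MTTR) = 27867/(27867+72.5) = 0.997405
A(actuator driver) = MTBF/(MTBF+MTTR) = 29009/(29009+16.7) = 0.999425
Series availability: 0.997405 × 0.999425 = 0.997

0.997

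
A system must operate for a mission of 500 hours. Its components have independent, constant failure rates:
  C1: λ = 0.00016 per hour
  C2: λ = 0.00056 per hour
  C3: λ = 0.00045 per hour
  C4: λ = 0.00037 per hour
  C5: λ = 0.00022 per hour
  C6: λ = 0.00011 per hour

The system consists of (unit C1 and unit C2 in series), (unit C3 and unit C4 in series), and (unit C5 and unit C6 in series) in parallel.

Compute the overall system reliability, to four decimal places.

R(C1) = exp(−0.00016 × 500) = 0.923116
R(C2) = exp(−0.00056 × 500) = 0.755784
R(C3) = exp(−0.00045 × 500) = 0.798516
R(C4) = exp(−0.00037 × 500) = 0.831104
R(C5) = exp(−0.00022 × 500) = 0.895834
R(C6) = exp(−0.00011 × 500) = 0.946485
Series (C1 and C2): 0.923116 × 0.755784 = 0.697676
Series (C3 and C4): 0.798516 × 0.831104 = 0.663650
Series (C5 and C6): 0.895834 × 0.946485 = 0.847893
Parallel ([0.697676], [0.663650], and [0.847893]): 1 − (1 − 0.697676)(1 − 0.663650)(1 − 0.847893) = 0.9845

0.9845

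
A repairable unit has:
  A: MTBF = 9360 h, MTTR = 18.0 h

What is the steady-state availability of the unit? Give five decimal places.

A(A) = MTBF/(MTBF+MTTR) = 9360/(9360+18.0) = 0.99808

0.99808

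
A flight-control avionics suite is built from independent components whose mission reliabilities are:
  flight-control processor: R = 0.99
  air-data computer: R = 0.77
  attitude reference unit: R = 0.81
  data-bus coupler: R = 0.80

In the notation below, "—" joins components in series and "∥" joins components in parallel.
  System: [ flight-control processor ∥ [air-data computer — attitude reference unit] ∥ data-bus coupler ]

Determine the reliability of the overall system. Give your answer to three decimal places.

0.999

Series (air-data computer and attitude reference unit): 0.77000 × 0.81000 = 0.62370
Parallel (flight-control processor, [0.62370], and data-bus coupler): 1 − (1 − 0.99000)(1 − 0.62370)(1 − 0.80000) = 0.999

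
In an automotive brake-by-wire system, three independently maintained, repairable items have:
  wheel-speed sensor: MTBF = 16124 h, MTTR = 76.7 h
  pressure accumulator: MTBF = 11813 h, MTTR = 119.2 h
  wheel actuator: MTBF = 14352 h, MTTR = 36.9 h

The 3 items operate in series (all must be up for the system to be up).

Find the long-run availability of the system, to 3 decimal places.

A(wheel-speed sensor) = MTBF/(MTBF+MTTR) = 16124/(16124+76.7) = 0.995266
A(pressure accumulator) = MTBF/(MTBF+MTTR) = 11813/(11813+119.2) = 0.990010
A(wheel actuator) = MTBF/(MTBF+MTTR) = 14352/(14352+36.9) = 0.997436
Series availability: 0.995266 × 0.990010 × 0.997436 = 0.983

0.983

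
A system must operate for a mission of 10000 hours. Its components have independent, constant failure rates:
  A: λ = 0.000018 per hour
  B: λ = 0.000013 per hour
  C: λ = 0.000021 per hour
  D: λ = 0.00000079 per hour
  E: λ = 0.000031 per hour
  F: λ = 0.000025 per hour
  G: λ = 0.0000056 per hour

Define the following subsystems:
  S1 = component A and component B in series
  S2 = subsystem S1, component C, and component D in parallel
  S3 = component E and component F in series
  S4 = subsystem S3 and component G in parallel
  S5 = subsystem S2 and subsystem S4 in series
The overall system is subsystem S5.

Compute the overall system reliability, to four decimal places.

R(A) = exp(−0.000018 × 10000) = 0.835270
R(B) = exp(−0.000013 × 10000) = 0.878095
R(C) = exp(−0.000021 × 10000) = 0.810584
R(D) = exp(−0.00000079 × 10000) = 0.992131
R(E) = exp(−0.000031 × 10000) = 0.733447
R(F) = exp(−0.000025 × 10000) = 0.778801
R(G) = exp(−0.0000056 × 10000) = 0.945539
Series (A and B): 0.835270 × 0.878095 = 0.733446
Parallel ([0.733446], C, and D): 1 − (1 − 0.733446)(1 − 0.810584)(1 − 0.992131) = 0.999603
Series (E and F): 0.733447 × 0.778801 = 0.571209
Parallel ([0.571209] and G): 1 − (1 − 0.571209)(1 − 0.945539) = 0.976648
Series ([0.999603] and [0.976648]): 0.999603 × 0.976648 = 0.9763

0.9763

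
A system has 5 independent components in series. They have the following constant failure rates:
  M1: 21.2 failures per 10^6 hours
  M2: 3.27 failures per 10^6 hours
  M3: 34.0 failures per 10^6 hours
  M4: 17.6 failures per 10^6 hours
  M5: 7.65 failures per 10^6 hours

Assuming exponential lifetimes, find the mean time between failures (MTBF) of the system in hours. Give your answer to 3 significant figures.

11900

Series of exponential components: λ_sys = Σ λ_i
λ_sys = 0.0000212 + 0.00000327 + 0.0000340 + 0.0000176 + 0.00000765 = 8.3720e-05 /h
MTBF = 1 / λ_sys = 11900 h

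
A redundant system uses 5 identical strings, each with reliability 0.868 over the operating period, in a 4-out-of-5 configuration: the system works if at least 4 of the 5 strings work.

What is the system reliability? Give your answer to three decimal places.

0.867

R = Σ_{i=4}^{5} C(5,i) p^i (1−p)^{5−i} with p = 0.868
C(5,4)·0.868^4·0.132^1 = 0.37465
C(5,5)·0.868^5·0.132^0 = 0.49272
Sum = 0.867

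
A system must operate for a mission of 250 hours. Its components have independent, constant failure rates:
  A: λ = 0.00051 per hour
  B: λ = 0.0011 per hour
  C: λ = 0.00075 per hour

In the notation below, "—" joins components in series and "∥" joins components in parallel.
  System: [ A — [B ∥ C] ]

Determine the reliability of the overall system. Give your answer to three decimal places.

R(A) = exp(−0.00051 × 250) = 0.88029
R(B) = exp(−0.0011 × 250) = 0.75957
R(C) = exp(−0.00075 × 250) = 0.82903
Parallel (B and C): 1 − (1 − 0.75957)(1 − 0.82903) = 0.95889
Series (A and [0.95889]): 0.88029 × 0.95889 = 0.844

0.844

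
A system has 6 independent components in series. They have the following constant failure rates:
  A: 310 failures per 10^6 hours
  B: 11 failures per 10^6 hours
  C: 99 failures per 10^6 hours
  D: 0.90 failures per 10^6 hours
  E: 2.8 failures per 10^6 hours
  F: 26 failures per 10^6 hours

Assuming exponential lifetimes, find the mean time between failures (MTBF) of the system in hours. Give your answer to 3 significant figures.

Series of exponential components: λ_sys = Σ λ_i
λ_sys = 0.00031 + 0.000011 + 0.000099 + 0.00000090 + 0.0000028 + 0.000026 = 4.4970e-04 /h
MTBF = 1 / λ_sys = 2220 h

2220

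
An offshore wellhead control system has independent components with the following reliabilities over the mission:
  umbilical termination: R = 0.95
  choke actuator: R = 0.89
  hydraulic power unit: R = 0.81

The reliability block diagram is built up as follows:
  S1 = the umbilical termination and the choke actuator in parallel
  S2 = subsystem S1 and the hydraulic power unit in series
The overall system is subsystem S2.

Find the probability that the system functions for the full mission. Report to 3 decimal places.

0.806

Parallel (umbilical termination and choke actuator): 1 − (1 − 0.95000)(1 − 0.89000) = 0.99450
Series ([0.99450] and hydraulic power unit): 0.99450 × 0.81000 = 0.806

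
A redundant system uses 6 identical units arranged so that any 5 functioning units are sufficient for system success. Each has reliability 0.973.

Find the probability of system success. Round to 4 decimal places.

0.9898

R = Σ_{i=5}^{6} C(6,i) p^i (1−p)^{6−i} with p = 0.973
C(6,5)·0.973^5·0.027^1 = 0.141280
C(6,6)·0.973^6·0.027^0 = 0.848549
Sum = 0.9898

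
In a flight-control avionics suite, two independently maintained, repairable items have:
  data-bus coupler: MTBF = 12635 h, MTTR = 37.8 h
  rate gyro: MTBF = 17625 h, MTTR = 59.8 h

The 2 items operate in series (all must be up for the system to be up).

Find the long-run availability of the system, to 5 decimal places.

0.99365

A(data-bus coupler) = MTBF/(MTBF+MTTR) = 12635/(12635+37.8) = 0.997017
A(rate gyro) = MTBF/(MTBF+MTTR) = 17625/(17625+59.8) = 0.996619
Series availability: 0.997017 × 0.996619 = 0.99365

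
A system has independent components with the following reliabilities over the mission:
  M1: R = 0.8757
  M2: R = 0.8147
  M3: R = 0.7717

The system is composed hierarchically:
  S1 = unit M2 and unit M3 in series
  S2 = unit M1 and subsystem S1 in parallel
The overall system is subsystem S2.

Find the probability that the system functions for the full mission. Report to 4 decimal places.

0.9538

Series (M2 and M3): 0.814700 × 0.771700 = 0.628704
Parallel (M1 and [0.628704]): 1 − (1 − 0.875700)(1 − 0.628704) = 0.9538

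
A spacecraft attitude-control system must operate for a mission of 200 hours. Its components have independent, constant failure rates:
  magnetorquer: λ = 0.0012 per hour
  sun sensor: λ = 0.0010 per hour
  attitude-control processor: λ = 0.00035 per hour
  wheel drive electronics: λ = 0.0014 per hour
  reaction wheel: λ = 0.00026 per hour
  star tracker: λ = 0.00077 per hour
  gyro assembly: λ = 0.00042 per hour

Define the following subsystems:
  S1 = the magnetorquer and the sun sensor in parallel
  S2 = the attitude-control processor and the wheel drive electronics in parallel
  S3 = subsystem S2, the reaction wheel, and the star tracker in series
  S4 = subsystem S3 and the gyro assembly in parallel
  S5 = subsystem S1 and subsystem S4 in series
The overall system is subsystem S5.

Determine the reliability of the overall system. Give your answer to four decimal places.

R(magnetorquer) = exp(−0.0012 × 200) = 0.786628
R(sun sensor) = exp(−0.0010 × 200) = 0.818731
R(attitude-control processor) = exp(−0.00035 × 200) = 0.932394
R(wheel drive electronics) = exp(−0.0014 × 200) = 0.755784
R(reaction wheel) = exp(−0.00026 × 200) = 0.949329
R(star tracker) = exp(−0.00077 × 200) = 0.857272
R(gyro assembly) = exp(−0.00042 × 200) = 0.919431
Parallel (magnetorquer and sun sensor): 1 − (1 − 0.786628)(1 − 0.818731) = 0.961322
Parallel (attitude-control processor and wheel drive electronics): 1 − (1 − 0.932394)(1 − 0.755784) = 0.983490
Series ([0.983490], reaction wheel, and star tracker): 0.983490 × 0.949329 × 0.857272 = 0.800397
Parallel ([0.800397] and gyro assembly): 1 − (1 − 0.800397)(1 − 0.919431) = 0.983918
Series ([0.961322] and [0.983918]): 0.961322 × 0.983918 = 0.9459

0.9459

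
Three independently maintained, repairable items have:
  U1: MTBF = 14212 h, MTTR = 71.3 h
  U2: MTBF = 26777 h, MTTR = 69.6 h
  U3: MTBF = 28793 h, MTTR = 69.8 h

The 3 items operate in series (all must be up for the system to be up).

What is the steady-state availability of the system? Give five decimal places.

A(U1) = MTBF/(MTBF+MTTR) = 14212/(14212+71.3) = 0.995008
A(U2) = MTBF/(MTBF+MTTR) = 26777/(26777+69.6) = 0.997407
A(U3) = MTBF/(MTBF+MTTR) = 28793/(28793+69.8) = 0.997582
Series availability: 0.995008 × 0.997407 × 0.997582 = 0.99003

0.99003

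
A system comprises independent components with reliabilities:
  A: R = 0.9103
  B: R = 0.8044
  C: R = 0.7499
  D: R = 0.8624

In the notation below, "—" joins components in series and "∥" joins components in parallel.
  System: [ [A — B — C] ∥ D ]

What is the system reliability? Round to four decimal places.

0.9380

Series (A, B, and C): 0.910300 × 0.804400 × 0.749900 = 0.549111
Parallel ([0.549111] and D): 1 − (1 − 0.549111)(1 − 0.862400) = 0.9380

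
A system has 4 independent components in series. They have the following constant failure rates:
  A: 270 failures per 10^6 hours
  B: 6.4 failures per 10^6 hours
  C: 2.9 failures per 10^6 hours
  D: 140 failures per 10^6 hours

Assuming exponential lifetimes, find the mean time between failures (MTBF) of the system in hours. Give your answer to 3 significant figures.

Series of exponential components: λ_sys = Σ λ_i
λ_sys = 0.00027 + 0.0000064 + 0.0000029 + 0.00014 = 4.1930e-04 /h
MTBF = 1 / λ_sys = 2380 h

2380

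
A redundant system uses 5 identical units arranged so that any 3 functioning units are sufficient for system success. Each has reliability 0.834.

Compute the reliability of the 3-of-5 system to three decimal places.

R = Σ_{i=3}^{5} C(5,i) p^i (1−p)^{5−i} with p = 0.834
C(5,3)·0.834^3·0.166^2 = 0.15985
C(5,4)·0.834^4·0.166^1 = 0.40155
C(5,5)·0.834^5·0.166^0 = 0.40349
Sum = 0.965

0.965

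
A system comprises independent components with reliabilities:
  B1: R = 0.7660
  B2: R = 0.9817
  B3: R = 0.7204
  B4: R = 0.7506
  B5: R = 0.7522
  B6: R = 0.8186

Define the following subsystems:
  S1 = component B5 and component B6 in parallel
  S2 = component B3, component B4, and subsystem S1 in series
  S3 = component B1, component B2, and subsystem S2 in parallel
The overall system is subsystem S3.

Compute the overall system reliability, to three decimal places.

0.998

Parallel (B5 and B6): 1 − (1 − 0.75220)(1 − 0.81860) = 0.95505
Series (B3, B4, and [0.95505]): 0.72040 × 0.75060 × 0.95505 = 0.51643
Parallel (B1, B2, and [0.51643]): 1 − (1 − 0.76600)(1 − 0.98170)(1 − 0.51643) = 0.998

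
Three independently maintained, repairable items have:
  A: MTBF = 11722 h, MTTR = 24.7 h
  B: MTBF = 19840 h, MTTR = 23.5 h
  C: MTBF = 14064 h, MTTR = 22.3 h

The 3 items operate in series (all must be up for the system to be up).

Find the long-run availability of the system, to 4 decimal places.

0.9951

A(A) = MTBF/(MTBF+MTTR) = 11722/(11722+24.7) = 0.997897
A(B) = MTBF/(MTBF+MTTR) = 19840/(19840+23.5) = 0.998817
A(C) = MTBF/(MTBF+MTTR) = 14064/(14064+22.3) = 0.998417
Series availability: 0.997897 × 0.998817 × 0.998417 = 0.9951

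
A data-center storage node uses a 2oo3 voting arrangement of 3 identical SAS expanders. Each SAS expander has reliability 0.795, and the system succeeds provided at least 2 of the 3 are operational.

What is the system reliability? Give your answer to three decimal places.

R = Σ_{i=2}^{3} C(3,i) p^i (1−p)^{3−i} with p = 0.795
C(3,2)·0.795^2·0.205^1 = 0.38870
C(3,3)·0.795^3·0.205^0 = 0.50246
Sum = 0.891

0.891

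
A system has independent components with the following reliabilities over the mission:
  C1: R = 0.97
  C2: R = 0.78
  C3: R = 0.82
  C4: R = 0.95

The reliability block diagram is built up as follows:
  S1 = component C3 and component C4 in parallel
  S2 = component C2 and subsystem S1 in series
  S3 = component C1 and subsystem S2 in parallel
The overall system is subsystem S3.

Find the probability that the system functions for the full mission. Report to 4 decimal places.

0.9932

Parallel (C3 and C4): 1 − (1 − 0.820000)(1 − 0.950000) = 0.991000
Series (C2 and [0.991000]): 0.780000 × 0.991000 = 0.772980
Parallel (C1 and [0.772980]): 1 − (1 − 0.970000)(1 − 0.772980) = 0.9932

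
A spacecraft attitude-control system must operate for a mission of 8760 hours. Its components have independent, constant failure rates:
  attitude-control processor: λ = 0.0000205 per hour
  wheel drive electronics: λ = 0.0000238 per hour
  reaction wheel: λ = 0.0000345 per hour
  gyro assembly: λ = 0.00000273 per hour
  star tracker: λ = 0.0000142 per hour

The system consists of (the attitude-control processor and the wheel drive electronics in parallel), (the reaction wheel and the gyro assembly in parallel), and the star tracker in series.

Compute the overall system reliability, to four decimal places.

0.8504

R(attitude-control processor) = exp(−0.0000205 × 8760) = 0.835621
R(wheel drive electronics) = exp(−0.0000238 × 8760) = 0.811811
R(reaction wheel) = exp(−0.0000345 × 8760) = 0.739175
R(gyro assembly) = exp(−0.00000273 × 8760) = 0.976369
R(star tracker) = exp(−0.0000142 × 8760) = 0.883034
Parallel (attitude-control processor and wheel drive electronics): 1 − (1 − 0.835621)(1 − 0.811811) = 0.969066
Parallel (reaction wheel and gyro assembly): 1 − (1 − 0.739175)(1 − 0.976369) = 0.993836
Series ([0.969066], [0.993836], and star tracker): 0.969066 × 0.993836 × 0.883034 = 0.8504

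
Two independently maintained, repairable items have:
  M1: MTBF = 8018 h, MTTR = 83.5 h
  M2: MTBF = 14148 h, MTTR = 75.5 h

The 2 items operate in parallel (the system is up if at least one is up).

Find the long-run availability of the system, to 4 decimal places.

0.9999

A(M1) = MTBF/(MTBF+MTTR) = 8018/(8018+83.5) = 0.989693
A(M2) = MTBF/(MTBF+MTTR) = 14148/(14148+75.5) = 0.994692
Parallel availability: 1 − (1 − 0.989693)(1 − 0.994692) = 0.9999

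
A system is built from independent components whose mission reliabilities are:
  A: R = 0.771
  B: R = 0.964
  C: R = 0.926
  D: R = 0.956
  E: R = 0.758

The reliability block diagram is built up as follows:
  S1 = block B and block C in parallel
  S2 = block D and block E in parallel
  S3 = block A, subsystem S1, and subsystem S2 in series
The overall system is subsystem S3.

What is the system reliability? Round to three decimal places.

Parallel (B and C): 1 − (1 − 0.96400)(1 − 0.92600) = 0.99734
Parallel (D and E): 1 − (1 − 0.95600)(1 − 0.75800) = 0.98935
Series (A, [0.99734], and [0.98935]): 0.77100 × 0.99734 × 0.98935 = 0.761

0.761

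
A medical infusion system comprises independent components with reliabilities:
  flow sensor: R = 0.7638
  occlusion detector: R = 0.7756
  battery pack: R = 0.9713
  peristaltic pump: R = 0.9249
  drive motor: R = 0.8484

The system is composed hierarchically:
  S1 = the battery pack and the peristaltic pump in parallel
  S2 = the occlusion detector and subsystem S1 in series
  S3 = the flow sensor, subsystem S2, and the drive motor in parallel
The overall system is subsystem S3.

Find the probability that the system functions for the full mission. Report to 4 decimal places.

0.9919

Parallel (battery pack and peristaltic pump): 1 − (1 − 0.971300)(1 − 0.924900) = 0.997845
Series (occlusion detector and [0.997845]): 0.775600 × 0.997845 = 0.773929
Parallel (flow sensor, [0.773929], and drive motor): 1 − (1 − 0.763800)(1 − 0.773929)(1 − 0.848400) = 0.9919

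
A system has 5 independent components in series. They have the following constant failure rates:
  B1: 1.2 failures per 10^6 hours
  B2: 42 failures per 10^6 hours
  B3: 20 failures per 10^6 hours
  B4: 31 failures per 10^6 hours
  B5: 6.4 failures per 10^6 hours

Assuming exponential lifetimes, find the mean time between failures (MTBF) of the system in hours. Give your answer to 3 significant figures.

Series of exponential components: λ_sys = Σ λ_i
λ_sys = 0.0000012 + 0.000042 + 0.000020 + 0.000031 + 0.0000064 = 1.0060e-04 /h
MTBF = 1 / λ_sys = 9940 h

9940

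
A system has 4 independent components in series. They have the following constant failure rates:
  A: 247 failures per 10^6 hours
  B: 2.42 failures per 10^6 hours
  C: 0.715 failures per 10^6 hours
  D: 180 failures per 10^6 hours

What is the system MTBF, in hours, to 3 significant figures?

2320

Series of exponential components: λ_sys = Σ λ_i
λ_sys = 0.000247 + 0.00000242 + 0.000000715 + 0.000180 = 4.3014e-04 /h
MTBF = 1 / λ_sys = 2320 h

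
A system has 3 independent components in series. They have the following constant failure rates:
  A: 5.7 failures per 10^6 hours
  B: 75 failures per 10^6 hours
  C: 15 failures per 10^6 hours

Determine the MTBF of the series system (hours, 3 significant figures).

10400

Series of exponential components: λ_sys = Σ λ_i
λ_sys = 0.0000057 + 0.000075 + 0.000015 = 9.5700e-05 /h
MTBF = 1 / λ_sys = 10400 h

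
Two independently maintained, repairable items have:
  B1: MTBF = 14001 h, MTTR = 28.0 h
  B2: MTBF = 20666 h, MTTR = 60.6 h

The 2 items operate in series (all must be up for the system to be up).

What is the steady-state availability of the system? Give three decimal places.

A(B1) = MTBF/(MTBF+MTTR) = 14001/(14001+28.0) = 0.998004
A(B2) = MTBF/(MTBF+MTTR) = 20666/(20666+60.6) = 0.997076
Series availability: 0.998004 × 0.997076 = 0.995

0.995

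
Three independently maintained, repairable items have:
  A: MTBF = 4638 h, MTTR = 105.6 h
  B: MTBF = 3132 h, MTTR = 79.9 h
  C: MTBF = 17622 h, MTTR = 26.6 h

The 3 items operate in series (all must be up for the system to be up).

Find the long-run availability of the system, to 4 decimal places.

0.9520

A(A) = MTBF/(MTBF+MTTR) = 4638/(4638+105.6) = 0.977738
A(B) = MTBF/(MTBF+MTTR) = 3132/(3132+79.9) = 0.975124
A(C) = MTBF/(MTBF+MTTR) = 17622/(17622+26.6) = 0.998493
Series availability: 0.977738 × 0.975124 × 0.998493 = 0.9520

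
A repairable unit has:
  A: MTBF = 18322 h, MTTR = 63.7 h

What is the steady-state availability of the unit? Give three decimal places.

0.997

A(A) = MTBF/(MTBF+MTTR) = 18322/(18322+63.7) = 0.997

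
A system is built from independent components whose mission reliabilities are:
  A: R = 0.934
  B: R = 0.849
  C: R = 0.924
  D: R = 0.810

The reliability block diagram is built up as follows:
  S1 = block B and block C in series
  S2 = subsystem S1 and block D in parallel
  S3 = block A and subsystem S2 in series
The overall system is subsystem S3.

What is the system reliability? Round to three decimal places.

Series (B and C): 0.84900 × 0.92400 = 0.78448
Parallel ([0.78448] and D): 1 − (1 − 0.78448)(1 − 0.81000) = 0.95905
Series (A and [0.95905]): 0.93400 × 0.95905 = 0.896

0.896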